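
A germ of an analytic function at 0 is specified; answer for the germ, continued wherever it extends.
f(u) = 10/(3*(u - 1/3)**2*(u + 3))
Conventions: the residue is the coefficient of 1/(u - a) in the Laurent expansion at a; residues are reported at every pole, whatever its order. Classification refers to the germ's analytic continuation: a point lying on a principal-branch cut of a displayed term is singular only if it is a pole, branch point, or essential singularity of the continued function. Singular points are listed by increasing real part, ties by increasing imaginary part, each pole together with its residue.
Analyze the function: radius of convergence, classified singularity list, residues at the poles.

Denominator factor (u - 1/3)^2: pole of order 2 at 1/3, modulus 1/3.
Denominator factor (u + 3): pole of order 1 at -3, modulus 3.
The radius of convergence is the smallest modulus among the singular points: 1/3.
At the order-1 pole -3 set g(u) = (u - (-3))*f(u) = 10/(3*(u - 1/3)**2).
Simple pole: residue = g(a) at a = -3, which is 3/10.
At the order-2 pole 1/3 set g(u) = (u - (1/3))^2*f(u) = 10/(3*(u + 3)).
Order-2 pole: residue = g'(a); g'(1/3) = -3/10, so the residue is -3/10.
List the singular points by increasing real part (a conjugate pair: the negative imaginary part first).

Radius of convergence at 0: 1/3.
At -3: a pole of order 1; residue 3/10.
At 1/3: a pole of order 2; residue -3/10.


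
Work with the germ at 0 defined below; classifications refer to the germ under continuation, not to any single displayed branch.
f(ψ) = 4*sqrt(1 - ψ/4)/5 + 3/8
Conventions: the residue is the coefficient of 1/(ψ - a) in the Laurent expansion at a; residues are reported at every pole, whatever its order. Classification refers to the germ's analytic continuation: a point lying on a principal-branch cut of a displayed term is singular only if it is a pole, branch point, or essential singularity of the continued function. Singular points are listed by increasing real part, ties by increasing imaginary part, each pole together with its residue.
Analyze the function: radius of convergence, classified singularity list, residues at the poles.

Branch term (4/5)*sqrt(1 - ψ/(4)): its argument vanishes at ψ = 4, a square-root branch point, modulus 4.
The radius of convergence is the smallest modulus among the singular points: 4.

Radius of convergence at 0: 4.
At 4: an algebraic (square-root) branch point.


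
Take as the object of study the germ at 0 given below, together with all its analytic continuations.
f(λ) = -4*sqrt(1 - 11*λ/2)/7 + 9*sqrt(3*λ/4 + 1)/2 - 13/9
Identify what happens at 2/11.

The point is an algebraic (square-root) branch point.

The term (-4/7)*sqrt(1 - λ/(2/11)) has argument 1 - 2/11/(2/11) = 0 at 2/11: a square-root (algebraic, two-sheeted) branch point; the remaining terms are analytic or single-valued there.


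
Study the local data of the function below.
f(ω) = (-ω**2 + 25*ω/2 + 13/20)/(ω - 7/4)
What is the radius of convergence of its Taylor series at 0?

The radius of convergence is 7/4.

Denominator factor (ω - 7/4): pole of order 1 at 7/4, modulus 7/4.
The radius of convergence is the smallest modulus among the singular points: 7/4.


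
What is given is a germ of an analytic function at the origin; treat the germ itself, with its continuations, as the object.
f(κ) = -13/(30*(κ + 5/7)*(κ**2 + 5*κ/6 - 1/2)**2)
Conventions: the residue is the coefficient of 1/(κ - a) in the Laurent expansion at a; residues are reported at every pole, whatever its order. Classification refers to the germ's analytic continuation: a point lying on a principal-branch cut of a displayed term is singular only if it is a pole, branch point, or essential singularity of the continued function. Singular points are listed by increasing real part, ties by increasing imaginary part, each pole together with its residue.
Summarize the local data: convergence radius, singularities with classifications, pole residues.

Radius of convergence at 0: -5/12 + (1/12)*sqrt(97).
At -5/12 - (1/12)*sqrt(97): a pole of order 2; residue 93639/147920 + (9305205/278355856)*sqrt(97).
At -5/7: a pole of order 1; residue -93639/73960.
At -5/12 + (1/12)*sqrt(97): a pole of order 2; residue 93639/147920 - (9305205/278355856)*sqrt(97).


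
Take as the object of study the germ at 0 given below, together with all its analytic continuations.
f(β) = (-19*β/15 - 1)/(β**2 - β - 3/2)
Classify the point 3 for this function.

Denominator factors: β**2 - β - 3/2 = 9/2 at β = 3 — none vanishes.
So the germ continues analytically to 3.

The point is a regular point.


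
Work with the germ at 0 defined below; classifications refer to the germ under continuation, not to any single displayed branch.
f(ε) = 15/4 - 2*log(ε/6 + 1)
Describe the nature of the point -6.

The point is a logarithmic branch point.

The term (-2)*log(1 - ε/(-6)) has argument 1 - -6/(-6) = 0 at -6: a logarithmic (infinitely-sheeted) branch point; the remaining terms are analytic or single-valued there.


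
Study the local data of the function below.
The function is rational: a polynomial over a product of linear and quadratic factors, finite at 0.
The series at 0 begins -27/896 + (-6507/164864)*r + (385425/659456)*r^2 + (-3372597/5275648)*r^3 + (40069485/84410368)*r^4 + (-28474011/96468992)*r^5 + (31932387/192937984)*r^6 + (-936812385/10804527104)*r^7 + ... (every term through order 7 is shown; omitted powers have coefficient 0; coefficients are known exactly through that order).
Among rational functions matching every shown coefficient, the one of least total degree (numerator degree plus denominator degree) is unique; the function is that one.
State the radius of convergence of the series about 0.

No rational of total degree below 5 reproduces all 8 coefficients; solving the [2/3] Pade equations on them gives f(r) = (10*r**2 - 32*r/23 - 4/7)/(r + 8/3)**3, whose expansion matches every shown term.
Denominator factor (r + 8/3)^3: pole of order 3 at -8/3, modulus 8/3.
The radius of convergence is the smallest modulus among the singular points: 8/3.

The radius of convergence is 8/3.


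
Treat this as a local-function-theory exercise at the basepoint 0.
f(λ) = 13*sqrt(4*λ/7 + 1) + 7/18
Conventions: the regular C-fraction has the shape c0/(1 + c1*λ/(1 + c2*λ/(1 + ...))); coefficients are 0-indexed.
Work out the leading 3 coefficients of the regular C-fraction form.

Taylor coefficients (expand at 0): a_0 = 241/18, a_1 = 26/7, a_2 = -26/49.
c0 = a_0 = 241/18. Peel one level at a time: if S = 1 + c*λ/S' with S'(0) = 1, then c is the λ-coefficient of S and S' = c*λ/(S - 1).
S_1 = c0/f = 1 + (-468/1687)*λ + (331812/2845969)*λ^2 + ...; c1 = -468/1687.
S_2 = c1*λ/(S_1 - 1) = 1 + (709/1687)*λ + ...; c2 = 709/1687.

The regular C-fraction coefficients are [241/18, -468/1687, 709/1687].


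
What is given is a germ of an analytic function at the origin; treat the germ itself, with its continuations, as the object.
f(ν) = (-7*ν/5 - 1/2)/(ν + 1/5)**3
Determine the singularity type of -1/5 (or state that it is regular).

The denominator factor ν + 1/5 vanishes at -1/5 and appears to the power 3; the numerator there equals -11/50, nonzero, and no other factor vanishes.
Hence a pole whose order is the multiplicity, 3.

The point is a pole of order 3.


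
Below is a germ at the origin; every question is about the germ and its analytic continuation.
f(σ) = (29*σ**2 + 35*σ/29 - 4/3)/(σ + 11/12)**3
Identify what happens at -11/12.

The point is a pole of order 3.

The denominator factor σ + 11/12 vanishes at -11/12 and appears to the power 3; the numerator there equals 91573/4176, nonzero, and no other factor vanishes.
Hence a pole whose order is the multiplicity, 3.


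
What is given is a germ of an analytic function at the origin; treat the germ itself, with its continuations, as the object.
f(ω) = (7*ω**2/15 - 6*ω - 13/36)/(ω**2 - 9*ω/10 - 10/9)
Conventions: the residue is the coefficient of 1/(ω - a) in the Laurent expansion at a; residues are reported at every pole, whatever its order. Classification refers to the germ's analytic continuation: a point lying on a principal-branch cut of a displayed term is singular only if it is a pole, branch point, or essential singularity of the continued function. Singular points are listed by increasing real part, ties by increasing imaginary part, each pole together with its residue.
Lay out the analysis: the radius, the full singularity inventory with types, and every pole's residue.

Denominator factor (ω**2 - 9*ω/10 - 10/9): discriminant 4729/900, real irrational roots 9/20 + (1/60)*sqrt(4729) and 9/20 - (1/60)*sqrt(4729); poles of order 1, moduli 9/20 + (1/60)*sqrt(4729) and -9/20 + (1/60)*sqrt(4729).
The radius of convergence is the smallest modulus among the singular points: -9/20 + (1/60)*sqrt(4729).
The factor ω**2 - 9*ω/10 - 10/9 splits as (ω - a)(ω - a') with a = 9/20 - (1/60)*sqrt(4729), a' = 9/20 + (1/60)*sqrt(4729). At the order-1 pole a set g(ω) = (ω - a)*f(ω) = [7*ω**2/15 - 6*ω - 13/36] / (ω - a').
Simple pole: residue = g(a) at a = 9/20 - (1/60)*sqrt(4729), which is -279/100 + (63547/4256100)*sqrt(4729).
The factor ω**2 - 9*ω/10 - 10/9 splits as (ω - a)(ω - a') with a = 9/20 + (1/60)*sqrt(4729), a' = 9/20 - (1/60)*sqrt(4729). At the order-1 pole a set g(ω) = (ω - a)*f(ω) = [7*ω**2/15 - 6*ω - 13/36] / (ω - a').
Simple pole: residue = g(a) at a = 9/20 + (1/60)*sqrt(4729), which is -279/100 - (63547/4256100)*sqrt(4729).
List the singular points by increasing real part (a conjugate pair: the negative imaginary part first).

Radius of convergence at 0: -9/20 + (1/60)*sqrt(4729).
At 9/20 - (1/60)*sqrt(4729): a pole of order 1; residue -279/100 + (63547/4256100)*sqrt(4729).
At 9/20 + (1/60)*sqrt(4729): a pole of order 1; residue -279/100 - (63547/4256100)*sqrt(4729).


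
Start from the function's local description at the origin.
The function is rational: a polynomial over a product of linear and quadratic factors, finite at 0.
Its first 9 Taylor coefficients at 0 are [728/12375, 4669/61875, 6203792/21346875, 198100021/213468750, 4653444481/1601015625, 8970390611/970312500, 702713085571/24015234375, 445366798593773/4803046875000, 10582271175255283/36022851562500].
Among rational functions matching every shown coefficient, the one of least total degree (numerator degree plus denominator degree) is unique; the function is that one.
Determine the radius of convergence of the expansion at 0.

The radius of convergence is -6/5 + (1/35)*sqrt(2814).

No rational of total degree below 7 reproduces all 9 coefficients; solving the [2/5] Pade equations on them gives f(ζ) = (21*ζ**2/23 + ζ/4 - 26/33)/((ζ + 5/2)**3*(ζ**2 + 12*ζ/5 - 6/7)), whose expansion matches every shown term.
Denominator factor (ζ + 5/2)^3: pole of order 3 at -5/2, modulus 5/2.
Denominator factor (ζ**2 + 12*ζ/5 - 6/7): discriminant 1608/175, real irrational roots -6/5 + (1/35)*sqrt(2814) and -6/5 - (1/35)*sqrt(2814); poles of order 1, moduli -6/5 + (1/35)*sqrt(2814) and 6/5 + (1/35)*sqrt(2814).
The radius of convergence is the smallest modulus among the singular points: -6/5 + (1/35)*sqrt(2814).


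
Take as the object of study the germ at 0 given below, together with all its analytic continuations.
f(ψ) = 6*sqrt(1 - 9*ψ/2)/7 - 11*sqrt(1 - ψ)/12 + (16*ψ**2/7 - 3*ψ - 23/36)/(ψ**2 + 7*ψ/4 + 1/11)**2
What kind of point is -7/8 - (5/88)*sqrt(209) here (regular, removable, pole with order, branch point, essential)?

The denominator factor ψ**2 + 7*ψ/4 + 1/11 vanishes at -7/8 - (5/88)*sqrt(209) and appears to the power 2; the numerator there equals 29263/5544 + (35/88)*sqrt(209), nonzero, and no other factor vanishes.
The branch terms are analytic at this point.
Hence a pole whose order is the multiplicity, 2.

The point is a pole of order 2.


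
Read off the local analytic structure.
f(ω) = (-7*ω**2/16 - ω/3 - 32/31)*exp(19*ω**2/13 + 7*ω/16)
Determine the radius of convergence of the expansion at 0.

The radius of convergence is infinite.

The factor exp(19*ω**2/13 + 7*ω/16) is entire and contributes no finite singular point.
The polynomial part has no poles.
No finite singular points: the Taylor series at 0 converges everywhere.


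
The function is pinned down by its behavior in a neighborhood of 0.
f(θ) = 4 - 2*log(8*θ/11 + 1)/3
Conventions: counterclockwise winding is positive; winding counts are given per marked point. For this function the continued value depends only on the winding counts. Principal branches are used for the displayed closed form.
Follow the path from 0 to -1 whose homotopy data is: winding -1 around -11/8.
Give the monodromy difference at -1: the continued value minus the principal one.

Continued minus principal equals (4/3)*pi*i.

The rational part is single-valued and drops out of the difference; each branch term changes only by its own monodromy.
(-2/3)*log(1 - θ/(-11/8)): each positive loop around -11/8 adds 2*pi*i to the log, so winding -1 contributes (-2/3)*(-1)*2*pi*i = (4/3)*pi*i.
Summing the contributions at θ = -1 gives (4/3)*pi*i.


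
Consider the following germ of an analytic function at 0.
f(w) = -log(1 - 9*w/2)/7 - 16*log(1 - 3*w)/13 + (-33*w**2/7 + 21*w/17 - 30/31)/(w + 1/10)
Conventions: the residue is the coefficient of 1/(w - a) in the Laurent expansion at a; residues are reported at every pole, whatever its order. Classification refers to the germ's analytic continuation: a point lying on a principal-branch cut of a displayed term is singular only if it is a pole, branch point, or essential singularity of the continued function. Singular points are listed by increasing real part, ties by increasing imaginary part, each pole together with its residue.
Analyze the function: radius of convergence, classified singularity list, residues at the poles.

Denominator factor (w + 1/10): pole of order 1 at -1/10, modulus 1/10.
Branch term (-1/7)*log(1 - w/(2/9)): its argument vanishes at w = 2/9, a logarithmic branch point, modulus 2/9.
Branch term (-16/13)*log(1 - w/(1/3)): its argument vanishes at w = 1/3, a logarithmic branch point, modulus 1/3.
The radius of convergence is the smallest modulus among the singular points: 1/10.
The branch terms are analytic at -1/10 and contribute nothing to the residue; only the rational part matters.
At the order-1 pole -1/10 set g(w) = (w - (-1/10))*(rational part) = -33*w**2/7 + 21*w/17 - 30/31.
Simple pole: residue = g(a) at a = -1/10, which is -419961/368900.
List the singular points by increasing real part (a conjugate pair: the negative imaginary part first).

Radius of convergence at 0: 1/10.
At -1/10: a pole of order 1; residue -419961/368900.
At 2/9: a logarithmic branch point.
At 1/3: a logarithmic branch point.


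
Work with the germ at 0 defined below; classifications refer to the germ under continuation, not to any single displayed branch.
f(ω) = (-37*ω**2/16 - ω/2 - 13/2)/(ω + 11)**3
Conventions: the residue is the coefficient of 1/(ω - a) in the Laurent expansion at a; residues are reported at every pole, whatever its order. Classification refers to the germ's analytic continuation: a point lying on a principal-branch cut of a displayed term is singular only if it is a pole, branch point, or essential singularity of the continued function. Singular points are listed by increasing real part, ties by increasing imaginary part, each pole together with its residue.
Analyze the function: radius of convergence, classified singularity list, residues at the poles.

Radius of convergence at 0: 11.
At -11: a pole of order 3; residue -37/16.

Denominator factor (ω + 11)^3: pole of order 3 at -11, modulus 11.
The radius of convergence is the smallest modulus among the singular points: 11.
At the order-3 pole -11 set g(ω) = (ω - (-11))^3*f(ω) = -37*ω**2/16 - ω/2 - 13/2.
Order-3 pole: residue = g''(a)/2; g''(-11) = -37/8, so the residue is -37/16.


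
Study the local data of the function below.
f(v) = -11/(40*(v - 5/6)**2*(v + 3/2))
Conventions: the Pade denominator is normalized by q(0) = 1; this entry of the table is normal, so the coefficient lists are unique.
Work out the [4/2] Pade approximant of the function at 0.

Taylor coefficients needed (expand at 0): a_0 = -33/125, a_1 = -286/625, a_2 = -7832/9375, a_3 = -178288/140625, a_4 = -159632/84375, a_5 = -84803488/31640625, a_6 = -1770906368/474609375.
Write the denominator as Q(v) = 1 + q1*v + q2*v^2. Requiring Q*f - P = O(v^7) with deg P <= 4 kills the coefficients of v^5..v^6 in Q*f:
  v^5: a_5 + q1*a_4 + q2*a_3 = 0, i.e. -84803488/31640625 + (-159632/84375)*q1 + (-178288/140625)*q2 = 0.
  v^6: a_6 + q1*a_5 + q2*a_4 = 0, i.e. -1770906368/474609375 + (-84803488/31640625)*q1 + (-159632/84375)*q2 = 0.
Solving this linear system: q1 = -111706/59565, q2 = 67956/99275.
The numerator is Q*f truncated at degree 4: P0 = a_0 = -33/125; P1 = a_1 + q1*a_0 = 1692/45125; P2 = a_2 + q1*a_1 + q2*a_0 = -7128/45125; P3 = a_3 + q1*a_2 + q2*a_1 = -648/45125; P4 = a_4 + q1*a_3 + q2*a_2 = -3888/45125.

The Pade approximant has numerator coefficients [-33/125, 1692/45125, -7128/45125, -648/45125, -3888/45125]; denominator coefficients [1, -111706/59565, 67956/99275].


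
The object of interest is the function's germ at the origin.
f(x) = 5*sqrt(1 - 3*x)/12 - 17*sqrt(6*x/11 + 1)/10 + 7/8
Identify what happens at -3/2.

There is no denominator, hence no pole anywhere.
Branch term sqrt(1 - x/(1/3)): argument at -3/2 is 11/2, nonzero, so -3/2 is not its branch point (a point on a principal cut is still regular for the continued germ).
Branch term sqrt(1 - x/(-11/6)): argument at -3/2 is 2/11, nonzero, so -3/2 is not its branch point (a point on a principal cut is still regular for the continued germ).
So the germ continues analytically to -3/2.

The point is a regular point.


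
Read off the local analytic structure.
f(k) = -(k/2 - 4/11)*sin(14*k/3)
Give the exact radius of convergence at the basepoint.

The radius of convergence is infinite.

The factor -sin(14*k/3) is entire and contributes no finite singular point.
The polynomial part has no poles.
No finite singular points: the Taylor series at 0 converges everywhere.


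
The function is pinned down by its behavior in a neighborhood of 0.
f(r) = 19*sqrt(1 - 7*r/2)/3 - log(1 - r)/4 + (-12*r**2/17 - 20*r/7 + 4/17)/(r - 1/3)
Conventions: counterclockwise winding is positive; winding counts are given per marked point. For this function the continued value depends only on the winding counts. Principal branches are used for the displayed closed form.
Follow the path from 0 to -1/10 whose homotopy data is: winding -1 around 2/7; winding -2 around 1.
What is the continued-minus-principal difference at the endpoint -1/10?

The rational part is single-valued and drops out of the difference; each branch term changes only by its own monodromy.
(19/3)*sqrt(1 - r/(2/7)): winding -1 is odd, the square root flips sign, contributing -2*(19/3)*sqrt(1 - (-1/10)/(2/7)) = -2*(19/3)*sqrt(27/20) = -(19/5)*sqrt(15).
(-1/4)*log(1 - r/(1)): each positive loop around 1 adds 2*pi*i to the log, so winding -2 contributes (-1/4)*(-2)*2*pi*i = pi*i.
Summing the contributions at r = -1/10 gives (-(19/5)*sqrt(15)) + (pi)*i.

Continued minus principal equals (-(19/5)*sqrt(15)) + (pi)*i.


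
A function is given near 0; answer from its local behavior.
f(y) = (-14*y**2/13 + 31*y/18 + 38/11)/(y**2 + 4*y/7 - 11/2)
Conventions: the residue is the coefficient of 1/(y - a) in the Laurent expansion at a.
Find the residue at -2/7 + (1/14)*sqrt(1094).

The factor y**2 + 4*y/7 - 11/2 splits as (y - a)(y - a') with a = -2/7 + (1/14)*sqrt(1094), a' = -2/7 - (1/14)*sqrt(1094). At the order-1 pole a set g(y) = (y - a)*f(y) = [-14*y**2/13 + 31*y/18 + 38/11] / (y - a').
Simple pole: residue = g(a) at a = -2/7 + (1/14)*sqrt(1094), which is 547/468 - (14128/703989)*sqrt(1094).

The residue is 547/468 - (14128/703989)*sqrt(1094).


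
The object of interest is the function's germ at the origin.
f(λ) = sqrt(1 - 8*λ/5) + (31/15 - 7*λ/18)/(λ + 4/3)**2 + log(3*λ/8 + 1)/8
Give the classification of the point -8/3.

The point is a logarithmic branch point.

The term (1/8)*log(1 - λ/(-8/3)) has argument 1 - -8/3/(-8/3) = 0 at -8/3: a logarithmic (infinitely-sheeted) branch point; the remaining terms are analytic or single-valued there.


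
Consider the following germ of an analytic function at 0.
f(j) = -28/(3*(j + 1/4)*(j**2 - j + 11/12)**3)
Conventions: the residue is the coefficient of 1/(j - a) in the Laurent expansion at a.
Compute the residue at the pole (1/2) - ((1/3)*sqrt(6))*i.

The residue is (516096/205379) - ((4949343/1643032)*sqrt(6))*i.


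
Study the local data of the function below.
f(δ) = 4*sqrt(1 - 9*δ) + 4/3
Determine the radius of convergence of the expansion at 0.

The radius of convergence is 1/9.

Branch term (4)*sqrt(1 - δ/(1/9)): its argument vanishes at δ = 1/9, a square-root branch point, modulus 1/9.
The radius of convergence is the smallest modulus among the singular points: 1/9.


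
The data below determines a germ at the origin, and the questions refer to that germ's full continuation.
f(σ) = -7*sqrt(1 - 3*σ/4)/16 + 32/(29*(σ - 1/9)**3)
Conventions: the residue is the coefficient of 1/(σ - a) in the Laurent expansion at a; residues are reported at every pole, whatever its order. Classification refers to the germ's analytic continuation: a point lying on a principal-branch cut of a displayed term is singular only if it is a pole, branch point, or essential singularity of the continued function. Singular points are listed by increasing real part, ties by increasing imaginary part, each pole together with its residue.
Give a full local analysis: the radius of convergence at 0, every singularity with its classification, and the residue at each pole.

Denominator factor (σ - 1/9)^3: pole of order 3 at 1/9, modulus 1/9.
Branch term (-7/16)*sqrt(1 - σ/(4/3)): its argument vanishes at σ = 4/3, a square-root branch point, modulus 4/3.
The radius of convergence is the smallest modulus among the singular points: 1/9.
The branch term is analytic at 1/9 and contributes nothing to the residue; only the rational part matters.
At the order-3 pole 1/9 set g(σ) = (σ - (1/9))^3*(rational part) = 32/29.
Order-3 pole: residue = g''(a)/2; g''(1/9) = 0, so the residue is 0.
List the singular points by increasing real part (a conjugate pair: the negative imaginary part first).

Radius of convergence at 0: 1/9.
At 1/9: a pole of order 3; residue 0.
At 4/3: an algebraic (square-root) branch point.


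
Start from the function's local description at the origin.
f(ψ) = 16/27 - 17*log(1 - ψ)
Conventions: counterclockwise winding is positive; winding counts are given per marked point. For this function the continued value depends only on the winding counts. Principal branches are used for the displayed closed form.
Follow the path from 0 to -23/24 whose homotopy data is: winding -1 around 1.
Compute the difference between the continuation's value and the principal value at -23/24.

The rational part is single-valued and drops out of the difference; each branch term changes only by its own monodromy.
(-17)*log(1 - ψ/(1)): each positive loop around 1 adds 2*pi*i to the log, so winding -1 contributes (-17)*(-1)*2*pi*i = (34)*pi*i.
Summing the contributions at ψ = -23/24 gives (34)*pi*i.

Continued minus principal equals (34)*pi*i.


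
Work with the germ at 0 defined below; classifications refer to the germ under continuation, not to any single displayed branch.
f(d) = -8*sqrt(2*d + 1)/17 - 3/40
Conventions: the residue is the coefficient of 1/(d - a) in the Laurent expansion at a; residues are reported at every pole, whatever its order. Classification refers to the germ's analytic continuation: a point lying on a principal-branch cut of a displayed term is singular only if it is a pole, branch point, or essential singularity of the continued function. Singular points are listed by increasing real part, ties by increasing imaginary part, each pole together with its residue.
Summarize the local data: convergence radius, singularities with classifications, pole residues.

Radius of convergence at 0: 1/2.
At -1/2: an algebraic (square-root) branch point.

Branch term (-8/17)*sqrt(1 - d/(-1/2)): its argument vanishes at d = -1/2, a square-root branch point, modulus 1/2.
The radius of convergence is the smallest modulus among the singular points: 1/2.


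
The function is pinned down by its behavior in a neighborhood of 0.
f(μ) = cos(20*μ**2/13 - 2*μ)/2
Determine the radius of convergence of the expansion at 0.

The radius of convergence is infinite.

The factor cos(20*μ**2/13 - 2*μ) is entire and contributes no finite singular point.
The polynomial part has no poles.
No finite singular points: the Taylor series at 0 converges everywhere.


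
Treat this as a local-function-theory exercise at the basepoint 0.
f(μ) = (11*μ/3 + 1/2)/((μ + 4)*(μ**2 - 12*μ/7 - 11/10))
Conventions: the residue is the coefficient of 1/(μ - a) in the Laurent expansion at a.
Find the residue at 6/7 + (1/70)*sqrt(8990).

The residue is 2975/9138 + (16121/8215062)*sqrt(8990).

The factor μ**2 - 12*μ/7 - 11/10 splits as (μ - a)(μ - a') with a = 6/7 + (1/70)*sqrt(8990), a' = 6/7 - (1/70)*sqrt(8990). At the order-1 pole a set g(μ) = (μ - a)*f(μ) = [(11*μ/3 + 1/2)/(μ + 4)] / (μ - a').
Simple pole: residue = g(a) at a = 6/7 + (1/70)*sqrt(8990), which is 2975/9138 + (16121/8215062)*sqrt(8990).


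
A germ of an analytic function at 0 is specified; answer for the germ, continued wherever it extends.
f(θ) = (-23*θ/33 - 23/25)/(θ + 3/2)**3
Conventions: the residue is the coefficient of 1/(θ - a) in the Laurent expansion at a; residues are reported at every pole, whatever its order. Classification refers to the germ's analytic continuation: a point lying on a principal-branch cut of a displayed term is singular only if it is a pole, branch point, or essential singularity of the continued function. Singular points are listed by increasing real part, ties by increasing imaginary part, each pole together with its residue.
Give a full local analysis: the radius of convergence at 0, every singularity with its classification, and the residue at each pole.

Denominator factor (θ + 3/2)^3: pole of order 3 at -3/2, modulus 3/2.
The radius of convergence is the smallest modulus among the singular points: 3/2.
At the order-3 pole -3/2 set g(θ) = (θ - (-3/2))^3*f(θ) = -23*θ/33 - 23/25.
Order-3 pole: residue = g''(a)/2; g''(-3/2) = 0, so the residue is 0.

Radius of convergence at 0: 3/2.
At -3/2: a pole of order 3; residue 0.


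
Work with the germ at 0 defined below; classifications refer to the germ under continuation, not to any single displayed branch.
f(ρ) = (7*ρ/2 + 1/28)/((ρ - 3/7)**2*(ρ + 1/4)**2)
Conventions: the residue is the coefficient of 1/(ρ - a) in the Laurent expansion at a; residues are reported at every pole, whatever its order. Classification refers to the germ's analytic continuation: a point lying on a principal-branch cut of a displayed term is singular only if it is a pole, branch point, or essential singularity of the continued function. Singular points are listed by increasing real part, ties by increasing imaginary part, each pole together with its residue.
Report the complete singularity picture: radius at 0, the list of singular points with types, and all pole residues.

Denominator factor (ρ - 3/7)^2: pole of order 2 at 3/7, modulus 3/7.
Denominator factor (ρ + 1/4)^2: pole of order 2 at -1/4, modulus 1/4.
The radius of convergence is the smallest modulus among the singular points: 1/4.
At the order-2 pole -1/4 set g(ρ) = (ρ - (-1/4))^2*f(ρ) = (7*ρ/2 + 1/28)/(ρ - 3/7)**2.
Order-2 pole: residue = g'(a); g'(-1/4) = 15288/6859, so the residue is 15288/6859.
At the order-2 pole 3/7 set g(ρ) = (ρ - (3/7))^2*f(ρ) = (7*ρ/2 + 1/28)/(ρ + 1/4)**2.
Order-2 pole: residue = g'(a); g'(3/7) = -15288/6859, so the residue is -15288/6859.
List the singular points by increasing real part (a conjugate pair: the negative imaginary part first).

Radius of convergence at 0: 1/4.
At -1/4: a pole of order 2; residue 15288/6859.
At 3/7: a pole of order 2; residue -15288/6859.


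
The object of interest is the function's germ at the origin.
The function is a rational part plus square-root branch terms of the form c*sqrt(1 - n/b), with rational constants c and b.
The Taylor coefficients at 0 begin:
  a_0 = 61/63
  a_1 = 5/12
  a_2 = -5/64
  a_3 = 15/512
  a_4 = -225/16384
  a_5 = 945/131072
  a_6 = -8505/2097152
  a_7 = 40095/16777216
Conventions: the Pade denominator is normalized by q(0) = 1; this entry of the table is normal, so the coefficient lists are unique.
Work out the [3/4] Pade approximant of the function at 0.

Taylor coefficients needed (read off): a_0 = 61/63, a_1 = 5/12, a_2 = -5/64, a_3 = 15/512, a_4 = -225/16384, a_5 = 945/131072, a_6 = -8505/2097152, a_7 = 40095/16777216.
Write the denominator as Q(n) = 1 + q1*n + q2*n^2 + q3*n^3 + q4*n^4. Requiring Q*f - P = O(n^8) with deg P <= 3 kills the coefficients of n^4..n^7 in Q*f:
  n^4: a_4 + q1*a_3 + q2*a_2 + q3*a_1 + q4*a_0 = 0, i.e. -225/16384 + (15/512)*q1 + (-5/64)*q2 + (5/12)*q3 + (61/63)*q4 = 0.
  n^5: a_5 + q1*a_4 + q2*a_3 + q3*a_2 + q4*a_1 = 0, i.e. 945/131072 + (-225/16384)*q1 + (15/512)*q2 + (-5/64)*q3 + (5/12)*q4 = 0.
  n^6: a_6 + q1*a_5 + q2*a_4 + q3*a_3 + q4*a_2 = 0, i.e. -8505/2097152 + (945/131072)*q1 + (-225/16384)*q2 + (15/512)*q3 + (-5/64)*q4 = 0.
  n^7: a_7 + q1*a_6 + q2*a_5 + q3*a_4 + q4*a_3 = 0, i.e. 40095/16777216 + (-8505/2097152)*q1 + (945/131072)*q2 + (-225/16384)*q3 + (15/512)*q4 = 0.
Solving this linear system: q1 = 4119/3848, q2 = 18495/61568, q3 = 7317/492544, q4 = -2835/7880704.
The numerator is Q*f truncated at degree 3: P0 = a_0 = 61/63; P1 = a_1 + q1*a_0 = 39141/26936; P2 = a_2 + q1*a_1 + q2*a_0 = 283905/430976; P3 = a_3 + q1*a_2 + q2*a_1 + q3*a_0 = 293823/3447808.

The Pade approximant has numerator coefficients [61/63, 39141/26936, 283905/430976, 293823/3447808]; denominator coefficients [1, 4119/3848, 18495/61568, 7317/492544, -2835/7880704].


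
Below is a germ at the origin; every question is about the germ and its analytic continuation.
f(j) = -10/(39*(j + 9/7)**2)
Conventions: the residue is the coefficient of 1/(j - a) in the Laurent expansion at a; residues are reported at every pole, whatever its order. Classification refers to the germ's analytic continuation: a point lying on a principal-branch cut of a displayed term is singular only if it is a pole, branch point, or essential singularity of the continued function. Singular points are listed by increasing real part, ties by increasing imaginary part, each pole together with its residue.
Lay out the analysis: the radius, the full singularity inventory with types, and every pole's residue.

Radius of convergence at 0: 9/7.
At -9/7: a pole of order 2; residue 0.

Denominator factor (j + 9/7)^2: pole of order 2 at -9/7, modulus 9/7.
The radius of convergence is the smallest modulus among the singular points: 9/7.
At the order-2 pole -9/7 set g(j) = (j - (-9/7))^2*f(j) = -10/39.
Order-2 pole: residue = g'(a); g'(-9/7) = 0, so the residue is 0.


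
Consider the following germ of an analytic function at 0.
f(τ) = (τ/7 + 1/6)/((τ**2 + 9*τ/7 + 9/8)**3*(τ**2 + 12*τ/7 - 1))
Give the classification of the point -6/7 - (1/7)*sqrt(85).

The denominator factor τ**2 + 12*τ/7 - 1 vanishes at -6/7 - (1/7)*sqrt(85) and appears to the power 1; the numerator there equals 13/294 - (1/49)*sqrt(85), nonzero, and no other factor vanishes.
Hence a pole whose order is the multiplicity, 1.

The point is a pole of order 1.


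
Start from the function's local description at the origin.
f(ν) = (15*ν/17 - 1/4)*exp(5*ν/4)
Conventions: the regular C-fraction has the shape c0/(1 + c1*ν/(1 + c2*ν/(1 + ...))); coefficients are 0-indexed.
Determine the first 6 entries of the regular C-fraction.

The regular C-fraction coefficients are [-1/4, 155/68, -16325/4216, 184433/485832, 62852593/170025528, -17452753855/175971040376].

Taylor coefficients (expand at 0): a_0 = -1/4, a_1 = 155/272, a_2 = 1975/2176, a_3 = 15875/26112, a_4 = 109375/417792, a_5 = 139375/1671168.
c0 = a_0 = -1/4. Peel one level at a time: if S = 1 + c*ν/S' with S'(0) = 1, then c is the ν-coefficient of S and S' = c*ν/(S - 1).
S_1 = c0/f = 1 + (155/68)*ν + (81625/9248)*ν^2 + ...; c1 = 155/68.
S_2 = c1*ν/(S_1 - 1) = 1 + (-16325/4216)*ν + (271225/184512)*ν^2 + ...; c2 = -16325/4216.
S_3 = c2*ν/(S_2 - 1) = 1 + (184433/485832)*ν + (-34467551/245611584)*ν^2 + ...; c3 = 184433/485832.
S_4 = c3*ν/(S_3 - 1) = 1 + (62852593/170025528)*ν + (828538085/22598553792)*ν^2 + ...; c4 = 62852593/170025528.
S_5 = c4*ν/(S_4 - 1) = 1 + (-17452753855/175971040376)*ν + ...; c5 = -17452753855/175971040376.


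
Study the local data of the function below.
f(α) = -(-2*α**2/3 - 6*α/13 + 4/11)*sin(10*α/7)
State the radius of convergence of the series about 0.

The radius of convergence is infinite.

The factor -sin(10*α/7) is entire and contributes no finite singular point.
The polynomial part has no poles.
No finite singular points: the Taylor series at 0 converges everywhere.


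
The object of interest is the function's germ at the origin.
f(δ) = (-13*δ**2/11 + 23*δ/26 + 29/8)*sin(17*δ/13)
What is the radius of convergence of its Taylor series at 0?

The radius of convergence is infinite.

The factor sin(17*δ/13) is entire and contributes no finite singular point.
The polynomial part has no poles.
No finite singular points: the Taylor series at 0 converges everywhere.


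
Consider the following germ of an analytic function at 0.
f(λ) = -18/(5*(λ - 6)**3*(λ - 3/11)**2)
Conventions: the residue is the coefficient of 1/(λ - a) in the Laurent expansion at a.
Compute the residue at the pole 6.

At the order-3 pole 6 set g(λ) = (λ - (6))^3*f(λ) = -18/(5*(λ - 3/11)**2).
Order-3 pole: residue = g''(a)/2; g''(6) = -58564/2917215, so the residue is -29282/2917215.

The residue is -29282/2917215.


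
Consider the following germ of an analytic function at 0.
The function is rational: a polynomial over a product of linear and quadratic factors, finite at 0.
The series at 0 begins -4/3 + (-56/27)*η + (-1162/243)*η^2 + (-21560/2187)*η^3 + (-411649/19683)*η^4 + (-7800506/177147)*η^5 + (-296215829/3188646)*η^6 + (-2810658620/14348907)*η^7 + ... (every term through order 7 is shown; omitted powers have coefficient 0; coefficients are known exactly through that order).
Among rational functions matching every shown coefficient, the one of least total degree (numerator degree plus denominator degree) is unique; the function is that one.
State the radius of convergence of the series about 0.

The radius of convergence is -2/3 + (1/21)*sqrt(574).

No rational of total degree below 2 reproduces all 8 coefficients; solving the [0/2] Pade equations on them gives f(η) = 8/(7*(η**2 + 4*η/3 - 6/7)), whose expansion matches every shown term.
Denominator factor (η**2 + 4*η/3 - 6/7): discriminant 328/63, real irrational roots -2/3 + (1/21)*sqrt(574) and -2/3 - (1/21)*sqrt(574); poles of order 1, moduli -2/3 + (1/21)*sqrt(574) and 2/3 + (1/21)*sqrt(574).
The radius of convergence is the smallest modulus among the singular points: -2/3 + (1/21)*sqrt(574).


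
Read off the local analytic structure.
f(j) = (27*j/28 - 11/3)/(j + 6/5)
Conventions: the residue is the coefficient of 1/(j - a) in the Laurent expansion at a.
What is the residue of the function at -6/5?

At the order-1 pole -6/5 set g(j) = (j - (-6/5))*f(j) = 27*j/28 - 11/3.
Simple pole: residue = g(a) at a = -6/5, which is -1013/210.

The residue is -1013/210.


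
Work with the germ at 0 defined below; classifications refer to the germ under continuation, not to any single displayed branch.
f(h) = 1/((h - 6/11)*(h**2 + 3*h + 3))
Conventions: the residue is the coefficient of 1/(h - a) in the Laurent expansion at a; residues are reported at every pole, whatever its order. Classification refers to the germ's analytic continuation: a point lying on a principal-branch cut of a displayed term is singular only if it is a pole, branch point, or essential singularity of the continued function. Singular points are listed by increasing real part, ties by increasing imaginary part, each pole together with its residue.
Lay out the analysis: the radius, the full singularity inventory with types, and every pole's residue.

Denominator factor (h**2 + 3*h + 3): discriminant -3, complex-conjugate roots (-3/2) + ((1/2)*sqrt(3))*i and (-3/2) - ((1/2)*sqrt(3))*i; poles of order 1, moduli sqrt(3) and sqrt(3).
Denominator factor (h - 6/11): pole of order 1 at 6/11, modulus 6/11.
The radius of convergence is the smallest modulus among the singular points: 6/11.
The factor h**2 + 3*h + 3 splits as (h - a)(h - a') with a = (-3/2) - ((1/2)*sqrt(3))*i, a' = (-3/2) + ((1/2)*sqrt(3))*i. At the order-1 pole a set g(h) = (h - a)*f(h) = [1/(h - 6/11)] / (h - a').
Simple pole: residue = g(a) at a = (-3/2) - ((1/2)*sqrt(3))*i, which is (-121/1194) - ((55/398)*sqrt(3))*i.
The factor h**2 + 3*h + 3 splits as (h - a)(h - a') with a = (-3/2) + ((1/2)*sqrt(3))*i, a' = (-3/2) - ((1/2)*sqrt(3))*i. At the order-1 pole a set g(h) = (h - a)*f(h) = [1/(h - 6/11)] / (h - a').
Simple pole: residue = g(a) at a = (-3/2) + ((1/2)*sqrt(3))*i, which is (-121/1194) + ((55/398)*sqrt(3))*i.
At the order-1 pole 6/11 set g(h) = (h - (6/11))*f(h) = 1/(h**2 + 3*h + 3).
Simple pole: residue = g(a) at a = 6/11, which is 121/597.
List the singular points by increasing real part (a conjugate pair: the negative imaginary part first).

Radius of convergence at 0: 6/11.
At (-3/2) - ((1/2)*sqrt(3))*i: a pole of order 1; residue (-121/1194) - ((55/398)*sqrt(3))*i.
At (-3/2) + ((1/2)*sqrt(3))*i: a pole of order 1; residue (-121/1194) + ((55/398)*sqrt(3))*i.
At 6/11: a pole of order 1; residue 121/597.


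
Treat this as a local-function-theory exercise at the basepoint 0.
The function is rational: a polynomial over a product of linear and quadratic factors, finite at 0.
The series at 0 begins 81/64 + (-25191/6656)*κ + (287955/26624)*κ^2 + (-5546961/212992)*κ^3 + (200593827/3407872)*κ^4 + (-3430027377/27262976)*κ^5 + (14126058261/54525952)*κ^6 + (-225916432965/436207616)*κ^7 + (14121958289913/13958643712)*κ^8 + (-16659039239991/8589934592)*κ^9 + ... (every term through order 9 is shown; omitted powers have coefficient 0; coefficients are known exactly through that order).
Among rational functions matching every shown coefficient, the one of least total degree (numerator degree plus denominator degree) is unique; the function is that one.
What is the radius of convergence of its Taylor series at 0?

No rational of total degree below 7 reproduces all 10 coefficients; solving the [1/6] Pade equations on them gives f(κ) = (-15*κ/13 - 3)/(κ**2 - 3*κ/2 - 4/3)**3, whose expansion matches every shown term.
Denominator factor (κ**2 - 3*κ/2 - 4/3)^3: discriminant 91/12, real irrational roots 3/4 + (1/12)*sqrt(273) and 3/4 - (1/12)*sqrt(273); poles of order 3, moduli 3/4 + (1/12)*sqrt(273) and -3/4 + (1/12)*sqrt(273).
The radius of convergence is the smallest modulus among the singular points: -3/4 + (1/12)*sqrt(273).

The radius of convergence is -3/4 + (1/12)*sqrt(273).


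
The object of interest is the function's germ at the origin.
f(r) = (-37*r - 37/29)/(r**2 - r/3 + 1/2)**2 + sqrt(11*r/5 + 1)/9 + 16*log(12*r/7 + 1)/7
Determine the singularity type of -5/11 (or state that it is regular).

The term (1/9)*sqrt(1 - r/(-5/11)) has argument 1 - -5/11/(-5/11) = 0 at -5/11: a square-root (algebraic, two-sheeted) branch point; the remaining terms are analytic or single-valued there.

The point is an algebraic (square-root) branch point.


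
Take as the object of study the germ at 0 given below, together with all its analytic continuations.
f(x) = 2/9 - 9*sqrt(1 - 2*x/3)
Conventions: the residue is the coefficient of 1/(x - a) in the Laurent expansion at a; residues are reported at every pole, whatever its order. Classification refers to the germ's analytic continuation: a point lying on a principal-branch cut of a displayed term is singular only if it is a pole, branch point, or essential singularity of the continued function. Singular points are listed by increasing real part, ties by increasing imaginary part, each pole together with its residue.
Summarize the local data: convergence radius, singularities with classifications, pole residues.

Radius of convergence at 0: 3/2.
At 3/2: an algebraic (square-root) branch point.

Branch term (-9)*sqrt(1 - x/(3/2)): its argument vanishes at x = 3/2, a square-root branch point, modulus 3/2.
The radius of convergence is the smallest modulus among the singular points: 3/2.
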